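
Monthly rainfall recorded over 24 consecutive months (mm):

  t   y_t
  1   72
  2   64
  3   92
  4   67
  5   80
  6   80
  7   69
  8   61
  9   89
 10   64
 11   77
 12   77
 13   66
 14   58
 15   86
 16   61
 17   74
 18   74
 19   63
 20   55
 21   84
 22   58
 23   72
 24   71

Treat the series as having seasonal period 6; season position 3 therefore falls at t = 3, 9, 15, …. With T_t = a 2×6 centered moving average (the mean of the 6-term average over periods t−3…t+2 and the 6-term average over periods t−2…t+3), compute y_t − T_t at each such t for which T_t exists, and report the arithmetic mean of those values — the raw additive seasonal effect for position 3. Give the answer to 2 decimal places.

Season position 3 occurs at t = 9, 15, 21 (where T_t is defined).
t=9: T_9 = 73.0833; y_9 − T_9 = 89 − 73.0833 = 15.9167
t=15: T_15 = 70.0833; y_15 − T_15 = 86 − 70.0833 = 15.9167
t=21: T_21 = 67.4167; y_21 − T_21 = 84 − 67.4167 = 16.5833
Mean deviation: (15.9167 + 15.9167 + 16.5833) / 3 = 16.14

16.14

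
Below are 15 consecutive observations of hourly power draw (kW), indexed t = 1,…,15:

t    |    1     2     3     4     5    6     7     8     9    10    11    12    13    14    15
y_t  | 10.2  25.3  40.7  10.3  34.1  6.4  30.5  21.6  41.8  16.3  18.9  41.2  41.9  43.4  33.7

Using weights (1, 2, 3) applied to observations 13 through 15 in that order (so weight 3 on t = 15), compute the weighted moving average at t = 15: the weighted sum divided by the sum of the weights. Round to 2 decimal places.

38.30

Weighted sum: 1·41.9 + 2·43.4 + 3·33.7 = 41.9 + 86.8 + 101.1 = 229.8
Weight total: 1 + 2 + 3 = 6
WMA = 229.8 / 6 = 38.30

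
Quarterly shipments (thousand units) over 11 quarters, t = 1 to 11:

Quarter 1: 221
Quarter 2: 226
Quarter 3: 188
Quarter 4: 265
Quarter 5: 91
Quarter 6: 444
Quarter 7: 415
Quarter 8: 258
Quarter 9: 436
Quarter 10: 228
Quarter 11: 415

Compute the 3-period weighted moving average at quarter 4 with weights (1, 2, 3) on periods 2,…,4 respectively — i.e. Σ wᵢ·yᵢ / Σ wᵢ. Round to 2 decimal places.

232.83

Weighted sum: 1·226 + 2·188 + 3·265 = 226 + 376 + 795 = 1397
Weight total: 1 + 2 + 3 = 6
WMA = 1397 / 6 = 232.83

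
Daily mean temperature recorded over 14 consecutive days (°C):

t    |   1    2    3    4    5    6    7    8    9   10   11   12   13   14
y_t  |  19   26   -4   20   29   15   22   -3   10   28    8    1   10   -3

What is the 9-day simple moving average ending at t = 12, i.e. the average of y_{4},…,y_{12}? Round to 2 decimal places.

14.44

Sum of periods 4–12: 20 + 29 + 15 + 22 + (-3) + 10 + 28 + 8 + 1 = 130
Divide by 9: 130 / 9 = 14.44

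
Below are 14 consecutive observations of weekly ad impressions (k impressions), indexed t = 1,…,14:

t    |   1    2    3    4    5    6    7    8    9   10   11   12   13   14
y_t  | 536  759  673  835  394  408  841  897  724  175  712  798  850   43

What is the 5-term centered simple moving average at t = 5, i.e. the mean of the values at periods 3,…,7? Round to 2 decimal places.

630.20

Sum of periods 3–7: 673 + 835 + 394 + 408 + 841 = 3151
Divide by 5: 3151 / 5 = 630.20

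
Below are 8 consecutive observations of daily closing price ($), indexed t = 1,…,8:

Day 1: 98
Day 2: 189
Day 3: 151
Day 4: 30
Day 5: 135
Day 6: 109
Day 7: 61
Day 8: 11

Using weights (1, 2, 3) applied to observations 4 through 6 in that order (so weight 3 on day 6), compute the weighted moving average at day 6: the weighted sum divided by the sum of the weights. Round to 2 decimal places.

Weighted sum: 1·30 + 2·135 + 3·109 = 30 + 270 + 327 = 627
Weight total: 1 + 2 + 3 = 6
WMA = 627 / 6 = 104.50

104.50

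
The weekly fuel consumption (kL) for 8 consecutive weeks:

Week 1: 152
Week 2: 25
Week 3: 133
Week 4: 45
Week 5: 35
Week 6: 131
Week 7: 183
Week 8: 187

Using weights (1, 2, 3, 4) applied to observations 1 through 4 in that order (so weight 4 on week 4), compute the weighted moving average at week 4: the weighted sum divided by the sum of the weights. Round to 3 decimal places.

Weighted sum: 1·152 + 2·25 + 3·133 + 4·45 = 152 + 50 + 399 + 180 = 781
Weight total: 1 + 2 + 3 + 4 = 10
WMA = 781 / 10 = 78.100

78.100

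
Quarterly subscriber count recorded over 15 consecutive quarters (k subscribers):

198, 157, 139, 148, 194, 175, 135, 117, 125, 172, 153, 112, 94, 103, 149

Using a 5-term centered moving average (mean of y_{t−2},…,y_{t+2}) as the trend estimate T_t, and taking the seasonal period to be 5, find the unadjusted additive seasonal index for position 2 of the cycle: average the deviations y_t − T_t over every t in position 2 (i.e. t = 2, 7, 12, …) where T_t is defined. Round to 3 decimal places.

-14.500

Season position 2 occurs at t = 7, 12 (where T_t is defined).
t=7: T_7 = 149.20000; y_7 − T_7 = 135 − 149.20000 = -14.20000
t=12: T_12 = 126.80000; y_12 − T_12 = 112 − 126.80000 = -14.80000
Mean deviation: (-14.20000 + -14.80000) / 2 = -14.500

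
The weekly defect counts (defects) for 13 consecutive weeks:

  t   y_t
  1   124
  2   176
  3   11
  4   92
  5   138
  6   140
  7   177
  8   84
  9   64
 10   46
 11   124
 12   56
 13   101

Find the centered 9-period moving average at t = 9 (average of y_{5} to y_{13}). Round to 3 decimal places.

Sum of periods 5–13: 138 + 140 + 177 + 84 + 64 + 46 + 124 + 56 + 101 = 930
Divide by 9: 930 / 9 = 103.333

103.333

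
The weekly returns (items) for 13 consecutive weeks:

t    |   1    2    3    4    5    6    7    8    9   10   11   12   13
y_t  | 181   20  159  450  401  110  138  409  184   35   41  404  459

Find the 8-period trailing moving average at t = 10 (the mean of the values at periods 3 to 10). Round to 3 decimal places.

Sum of periods 3–10: 159 + 450 + 401 + 110 + 138 + 409 + 184 + 35 = 1886
Divide by 8: 1886 / 8 = 235.750

235.750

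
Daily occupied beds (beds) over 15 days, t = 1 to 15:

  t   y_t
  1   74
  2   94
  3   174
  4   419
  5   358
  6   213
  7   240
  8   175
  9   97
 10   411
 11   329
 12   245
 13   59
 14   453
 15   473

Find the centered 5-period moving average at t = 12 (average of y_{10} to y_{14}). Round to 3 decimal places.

299.400

Sum of periods 10–14: 411 + 329 + 245 + 59 + 453 = 1497
Divide by 5: 1497 / 5 = 299.400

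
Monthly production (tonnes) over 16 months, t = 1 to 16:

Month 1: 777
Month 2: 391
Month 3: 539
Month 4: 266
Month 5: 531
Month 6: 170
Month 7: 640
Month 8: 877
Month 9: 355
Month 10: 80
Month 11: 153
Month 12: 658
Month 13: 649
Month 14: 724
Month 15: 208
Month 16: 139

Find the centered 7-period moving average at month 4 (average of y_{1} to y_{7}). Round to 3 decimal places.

Sum of periods 1–7: 777 + 391 + 539 + 266 + 531 + 170 + 640 = 3314
Divide by 7: 3314 / 7 = 473.429

473.429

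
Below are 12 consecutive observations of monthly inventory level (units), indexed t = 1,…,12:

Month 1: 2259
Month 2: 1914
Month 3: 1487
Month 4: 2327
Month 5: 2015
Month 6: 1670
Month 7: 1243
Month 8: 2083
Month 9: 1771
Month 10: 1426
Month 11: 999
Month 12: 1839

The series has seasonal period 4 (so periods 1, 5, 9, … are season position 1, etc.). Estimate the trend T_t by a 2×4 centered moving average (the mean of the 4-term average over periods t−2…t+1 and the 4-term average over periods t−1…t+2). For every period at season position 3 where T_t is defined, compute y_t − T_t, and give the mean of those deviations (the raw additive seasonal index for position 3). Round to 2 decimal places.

-479.25

Season position 3 occurs at t = 3, 7 (where T_t is defined).
t=3: T_3 = 1966.2500; y_3 − T_3 = 1487 − 1966.2500 = -479.2500
t=7: T_7 = 1722.2500; y_7 − T_7 = 1243 − 1722.2500 = -479.2500
Mean deviation: (-479.2500 + -479.2500) / 2 = -479.25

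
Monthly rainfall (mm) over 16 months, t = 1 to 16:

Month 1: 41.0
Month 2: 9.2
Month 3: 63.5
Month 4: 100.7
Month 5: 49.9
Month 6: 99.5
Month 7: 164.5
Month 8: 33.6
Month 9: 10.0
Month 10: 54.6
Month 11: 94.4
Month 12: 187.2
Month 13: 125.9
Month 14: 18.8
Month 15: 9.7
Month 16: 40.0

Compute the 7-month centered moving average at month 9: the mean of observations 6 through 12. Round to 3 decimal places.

91.971

Sum of periods 6–12: 99.5 + 164.5 + 33.6 + 10.0 + 54.6 + 94.4 + 187.2 = 643.8
Divide by 7: 643.8 / 7 = 91.971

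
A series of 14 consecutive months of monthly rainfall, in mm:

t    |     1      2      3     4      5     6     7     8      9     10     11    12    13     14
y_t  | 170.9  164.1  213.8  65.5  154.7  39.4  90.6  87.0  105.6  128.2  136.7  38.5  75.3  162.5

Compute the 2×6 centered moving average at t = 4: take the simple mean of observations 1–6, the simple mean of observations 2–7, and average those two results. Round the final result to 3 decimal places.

128.042

Sum over 1–6: 170.9 + 164.1 + 213.8 + 65.5 + 154.7 + 39.4 = 808.4
Sum over 2–7: 164.1 + 213.8 + 65.5 + 154.7 + 39.4 + 90.6 = 728.1
CMA at t=4 = (808.4 + 728.1) / (2·6) = 1536.5 / 12 = 128.042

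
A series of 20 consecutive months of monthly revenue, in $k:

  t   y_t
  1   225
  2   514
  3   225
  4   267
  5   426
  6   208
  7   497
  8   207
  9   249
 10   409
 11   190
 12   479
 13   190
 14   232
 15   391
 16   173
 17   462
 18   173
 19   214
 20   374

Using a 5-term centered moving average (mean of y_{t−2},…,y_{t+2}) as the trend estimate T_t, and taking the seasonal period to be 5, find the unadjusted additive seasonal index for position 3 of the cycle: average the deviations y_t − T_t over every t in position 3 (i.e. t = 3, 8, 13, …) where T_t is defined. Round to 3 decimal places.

-106.500

Season position 3 occurs at t = 3, 8, 13, 18 (where T_t is defined).
t=3: T_3 = 331.40000; y_3 − T_3 = 225 − 331.40000 = -106.40000
t=8: T_8 = 314.00000; y_8 − T_8 = 207 − 314.00000 = -107.00000
t=13: T_13 = 296.40000; y_13 − T_13 = 190 − 296.40000 = -106.40000
t=18: T_18 = 279.20000; y_18 − T_18 = 173 − 279.20000 = -106.20000
Mean deviation: (-106.40000 + -107.00000 + -106.40000 + -106.20000) / 4 = -106.500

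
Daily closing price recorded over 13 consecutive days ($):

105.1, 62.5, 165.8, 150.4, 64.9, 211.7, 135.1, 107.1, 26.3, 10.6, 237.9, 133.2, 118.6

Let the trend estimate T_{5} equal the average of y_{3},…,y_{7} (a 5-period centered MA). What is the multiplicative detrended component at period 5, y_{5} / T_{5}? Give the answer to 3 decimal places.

0.446

Trend T_5 = (165.8 + 150.4 + 64.9 + 211.7 + 135.1) / 5 = 727.9/5 = 145.58000
Ratio to trend: 64.9 / 145.58000 = 0.446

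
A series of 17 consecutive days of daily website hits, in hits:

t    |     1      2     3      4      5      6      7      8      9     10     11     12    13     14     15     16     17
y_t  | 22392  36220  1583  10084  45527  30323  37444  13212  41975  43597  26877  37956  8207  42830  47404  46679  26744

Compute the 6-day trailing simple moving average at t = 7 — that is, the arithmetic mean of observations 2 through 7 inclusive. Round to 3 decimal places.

Sum of periods 2–7: 36220 + 1583 + 10084 + 45527 + 30323 + 37444 = 161181
Divide by 6: 161181 / 6 = 26863.500

26863.500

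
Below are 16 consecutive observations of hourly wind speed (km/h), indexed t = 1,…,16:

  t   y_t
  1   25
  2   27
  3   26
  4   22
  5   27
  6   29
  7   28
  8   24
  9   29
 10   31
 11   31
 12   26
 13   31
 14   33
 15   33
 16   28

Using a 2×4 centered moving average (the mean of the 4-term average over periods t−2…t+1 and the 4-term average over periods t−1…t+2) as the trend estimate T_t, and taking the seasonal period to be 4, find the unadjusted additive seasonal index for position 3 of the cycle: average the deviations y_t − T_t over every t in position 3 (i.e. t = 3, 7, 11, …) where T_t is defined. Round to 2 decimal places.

Season position 3 occurs at t = 3, 7, 11 (where T_t is defined).
t=3: T_3 = 25.2500; y_3 − T_3 = 26 − 25.2500 = 0.7500
t=7: T_7 = 27.2500; y_7 − T_7 = 28 − 27.2500 = 0.7500
t=11: T_11 = 29.5000; y_11 − T_11 = 31 − 29.5000 = 1.5000
Mean deviation: (0.7500 + 0.7500 + 1.5000) / 3 = 1.00

1.00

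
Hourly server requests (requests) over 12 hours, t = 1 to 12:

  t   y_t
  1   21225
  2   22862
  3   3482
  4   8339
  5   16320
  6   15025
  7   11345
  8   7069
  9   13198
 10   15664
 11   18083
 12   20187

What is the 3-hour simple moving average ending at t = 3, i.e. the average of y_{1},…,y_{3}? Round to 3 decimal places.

15856.333

Sum of periods 1–3: 21225 + 22862 + 3482 = 47569
Divide by 3: 47569 / 3 = 15856.333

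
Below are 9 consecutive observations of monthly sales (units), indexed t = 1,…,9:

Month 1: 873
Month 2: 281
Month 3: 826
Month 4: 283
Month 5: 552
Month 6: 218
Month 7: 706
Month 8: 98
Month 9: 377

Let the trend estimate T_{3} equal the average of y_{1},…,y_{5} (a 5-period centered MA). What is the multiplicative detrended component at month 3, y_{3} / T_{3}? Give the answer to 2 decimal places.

1.47

Trend T_3 = (873 + 281 + 826 + 283 + 552) / 5 = 2815/5 = 563.0000
Ratio to trend: 826 / 563.0000 = 1.47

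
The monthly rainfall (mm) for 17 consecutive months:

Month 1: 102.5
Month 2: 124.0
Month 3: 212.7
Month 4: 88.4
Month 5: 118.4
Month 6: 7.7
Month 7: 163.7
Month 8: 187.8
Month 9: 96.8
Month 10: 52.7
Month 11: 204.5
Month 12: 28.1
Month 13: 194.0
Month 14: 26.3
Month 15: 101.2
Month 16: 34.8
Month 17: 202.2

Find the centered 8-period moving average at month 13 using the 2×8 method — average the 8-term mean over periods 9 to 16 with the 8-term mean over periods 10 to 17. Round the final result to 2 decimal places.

98.89

Sum over 9–16: 96.8 + 52.7 + 204.5 + 28.1 + 194.0 + 26.3 + 101.2 + 34.8 = 738.4
Sum over 10–17: 52.7 + 204.5 + 28.1 + 194.0 + 26.3 + 101.2 + 34.8 + 202.2 = 843.8
CMA at t=13 = (738.4 + 843.8) / (2·8) = 1582.2 / 16 = 98.89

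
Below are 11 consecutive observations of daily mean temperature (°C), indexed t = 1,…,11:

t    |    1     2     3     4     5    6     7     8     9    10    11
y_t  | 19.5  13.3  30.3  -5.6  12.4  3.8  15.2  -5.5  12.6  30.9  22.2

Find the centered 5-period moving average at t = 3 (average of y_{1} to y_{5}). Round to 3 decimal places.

13.980

Sum of periods 1–5: 19.5 + 13.3 + 30.3 + (-5.6) + 12.4 = 69.9
Divide by 5: 69.9 / 5 = 13.980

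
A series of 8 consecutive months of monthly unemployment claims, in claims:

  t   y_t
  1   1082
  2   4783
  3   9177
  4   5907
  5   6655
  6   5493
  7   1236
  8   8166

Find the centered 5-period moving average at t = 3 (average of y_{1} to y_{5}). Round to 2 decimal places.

Sum of periods 1–5: 1082 + 4783 + 9177 + 5907 + 6655 = 27604
Divide by 5: 27604 / 5 = 5520.80

5520.80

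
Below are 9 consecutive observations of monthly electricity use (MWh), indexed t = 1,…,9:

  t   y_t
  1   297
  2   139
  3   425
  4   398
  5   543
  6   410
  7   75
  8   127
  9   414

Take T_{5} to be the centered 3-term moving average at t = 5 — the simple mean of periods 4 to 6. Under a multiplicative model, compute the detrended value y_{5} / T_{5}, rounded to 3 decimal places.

1.206

Trend T_5 = (398 + 543 + 410) / 3 = 1351/3 = 450.33333
Ratio to trend: 543 / 450.33333 = 1.206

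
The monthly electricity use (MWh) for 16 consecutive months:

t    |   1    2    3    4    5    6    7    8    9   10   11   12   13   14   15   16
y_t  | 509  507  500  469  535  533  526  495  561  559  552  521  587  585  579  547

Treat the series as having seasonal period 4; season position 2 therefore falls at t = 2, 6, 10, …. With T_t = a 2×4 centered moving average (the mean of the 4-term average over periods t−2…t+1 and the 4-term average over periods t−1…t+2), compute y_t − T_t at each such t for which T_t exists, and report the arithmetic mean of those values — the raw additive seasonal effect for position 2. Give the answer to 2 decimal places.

13.92

Season position 2 occurs at t = 6, 10, 14 (where T_t is defined).
t=6: T_6 = 519.0000; y_6 − T_6 = 533 − 519.0000 = 14.0000
t=10: T_10 = 545.0000; y_10 − T_10 = 559 − 545.0000 = 14.0000
t=14: T_14 = 571.2500; y_14 − T_14 = 585 − 571.2500 = 13.7500
Mean deviation: (14.0000 + 14.0000 + 13.7500) / 3 = 13.92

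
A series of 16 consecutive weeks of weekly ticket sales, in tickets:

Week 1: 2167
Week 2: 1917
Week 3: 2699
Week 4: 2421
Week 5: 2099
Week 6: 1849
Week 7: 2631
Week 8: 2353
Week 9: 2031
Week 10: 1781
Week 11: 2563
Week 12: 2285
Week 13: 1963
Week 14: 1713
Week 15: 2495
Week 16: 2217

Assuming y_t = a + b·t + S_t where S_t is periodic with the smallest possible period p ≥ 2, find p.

First differences y_{t+1} − y_t: -250, 782, -278, -322, -250, 782, -278, -322, -250, 782, …
The difference pattern repeats every 4 terms and not for any smaller step, so p = 4.

4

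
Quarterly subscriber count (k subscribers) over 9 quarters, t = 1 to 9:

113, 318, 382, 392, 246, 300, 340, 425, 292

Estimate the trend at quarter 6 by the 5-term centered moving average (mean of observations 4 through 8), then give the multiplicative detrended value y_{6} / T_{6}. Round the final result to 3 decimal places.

0.881

Trend T_6 = (392 + 246 + 300 + 340 + 425) / 5 = 1703/5 = 340.60000
Ratio to trend: 300 / 340.60000 = 0.881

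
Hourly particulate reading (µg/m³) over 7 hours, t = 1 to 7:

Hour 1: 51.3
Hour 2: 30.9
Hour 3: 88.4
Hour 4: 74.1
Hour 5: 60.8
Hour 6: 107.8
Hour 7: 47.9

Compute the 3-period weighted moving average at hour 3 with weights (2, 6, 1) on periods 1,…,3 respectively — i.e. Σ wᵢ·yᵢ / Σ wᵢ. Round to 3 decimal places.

41.822

Weighted sum: 2·51.3 + 6·30.9 + 1·88.4 = 102.6 + 185.4 + 88.4 = 376.4
Weight total: 2 + 6 + 1 = 9
WMA = 376.4 / 9 = 41.822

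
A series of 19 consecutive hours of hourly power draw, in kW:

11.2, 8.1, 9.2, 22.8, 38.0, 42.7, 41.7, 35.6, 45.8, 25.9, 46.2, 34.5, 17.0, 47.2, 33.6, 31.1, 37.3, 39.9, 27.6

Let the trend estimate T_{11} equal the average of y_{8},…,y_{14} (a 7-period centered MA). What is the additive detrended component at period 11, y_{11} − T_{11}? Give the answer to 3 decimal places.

10.171

Trend T_11 = (35.6 + 45.8 + 25.9 + 46.2 + 34.5 + 17.0 + 47.2) / 7 = 252.2/7 = 36.02857
Detrended value: 46.2 − 36.02857 = 10.171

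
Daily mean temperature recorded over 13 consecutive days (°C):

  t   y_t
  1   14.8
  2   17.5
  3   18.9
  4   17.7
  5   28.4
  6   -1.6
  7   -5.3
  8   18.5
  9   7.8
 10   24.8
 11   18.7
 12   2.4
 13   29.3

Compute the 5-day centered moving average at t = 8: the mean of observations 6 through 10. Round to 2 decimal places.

Sum of periods 6–10: (-1.6) + (-5.3) + 18.5 + 7.8 + 24.8 = 44.2
Divide by 5: 44.2 / 5 = 8.84

8.84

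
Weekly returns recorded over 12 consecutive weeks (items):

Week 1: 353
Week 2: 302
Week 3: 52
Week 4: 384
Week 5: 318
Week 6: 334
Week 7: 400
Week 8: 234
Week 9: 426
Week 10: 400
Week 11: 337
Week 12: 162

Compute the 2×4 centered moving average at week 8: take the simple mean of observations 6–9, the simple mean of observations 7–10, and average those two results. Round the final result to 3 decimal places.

356.750

Sum over 6–9: 334 + 400 + 234 + 426 = 1394
Sum over 7–10: 400 + 234 + 426 + 400 = 1460
CMA at t=8 = (1394 + 1460) / (2·4) = 2854 / 8 = 356.750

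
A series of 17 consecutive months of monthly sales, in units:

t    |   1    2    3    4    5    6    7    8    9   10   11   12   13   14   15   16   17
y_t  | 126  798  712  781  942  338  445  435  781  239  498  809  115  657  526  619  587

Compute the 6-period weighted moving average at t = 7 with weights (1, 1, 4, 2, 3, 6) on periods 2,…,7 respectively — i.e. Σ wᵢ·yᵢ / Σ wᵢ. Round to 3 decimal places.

Weighted sum: 1·798 + 1·712 + 4·781 + 2·942 + 3·338 + 6·445 = 798 + 712 + 3124 + 1884 + 1014 + 2670 = 10202
Weight total: 1 + 1 + 4 + 2 + 3 + 6 = 17
WMA = 10202 / 17 = 600.118

600.118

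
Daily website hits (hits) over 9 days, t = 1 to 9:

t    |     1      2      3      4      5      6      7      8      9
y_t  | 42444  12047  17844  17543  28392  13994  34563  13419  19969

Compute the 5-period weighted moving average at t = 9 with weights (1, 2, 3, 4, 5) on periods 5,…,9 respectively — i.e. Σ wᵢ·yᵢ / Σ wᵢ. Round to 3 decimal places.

20906.000

Weighted sum: 1·28392 + 2·13994 + 3·34563 + 4·13419 + 5·19969 = 28392 + 27988 + 103689 + 53676 + 99845 = 313590
Weight total: 1 + 2 + 3 + 4 + 5 = 15
WMA = 313590 / 15 = 20906.000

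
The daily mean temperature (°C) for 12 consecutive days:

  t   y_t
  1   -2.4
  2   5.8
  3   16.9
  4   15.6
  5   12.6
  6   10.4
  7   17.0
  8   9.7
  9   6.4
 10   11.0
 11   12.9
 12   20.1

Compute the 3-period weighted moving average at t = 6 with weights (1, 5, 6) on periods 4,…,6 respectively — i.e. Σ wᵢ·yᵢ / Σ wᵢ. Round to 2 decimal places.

11.75

Weighted sum: 1·15.6 + 5·12.6 + 6·10.4 = 15.6 + 63.0 + 62.4 = 141.0
Weight total: 1 + 5 + 6 = 12
WMA = 141.0 / 12 = 11.75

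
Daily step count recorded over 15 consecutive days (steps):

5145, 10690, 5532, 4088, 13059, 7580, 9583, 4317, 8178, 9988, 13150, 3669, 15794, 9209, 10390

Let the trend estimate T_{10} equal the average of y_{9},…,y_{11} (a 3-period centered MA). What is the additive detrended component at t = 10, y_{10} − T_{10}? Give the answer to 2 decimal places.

Trend T_10 = (8178 + 9988 + 13150) / 3 = 31316/3 = 10438.6667
Detrended value: 9988 − 10438.6667 = -450.67

-450.67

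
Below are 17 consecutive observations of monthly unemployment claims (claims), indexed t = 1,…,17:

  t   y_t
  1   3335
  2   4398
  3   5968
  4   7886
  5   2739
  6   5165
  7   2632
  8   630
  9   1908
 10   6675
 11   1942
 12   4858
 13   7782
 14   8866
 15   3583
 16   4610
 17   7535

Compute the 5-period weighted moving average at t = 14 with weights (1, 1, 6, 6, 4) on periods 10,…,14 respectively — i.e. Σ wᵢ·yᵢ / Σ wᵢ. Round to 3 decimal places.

6662.278

Weighted sum: 1·6675 + 1·1942 + 6·4858 + 6·7782 + 4·8866 = 6675 + 1942 + 29148 + 46692 + 35464 = 119921
Weight total: 1 + 1 + 6 + 6 + 4 = 18
WMA = 119921 / 18 = 6662.278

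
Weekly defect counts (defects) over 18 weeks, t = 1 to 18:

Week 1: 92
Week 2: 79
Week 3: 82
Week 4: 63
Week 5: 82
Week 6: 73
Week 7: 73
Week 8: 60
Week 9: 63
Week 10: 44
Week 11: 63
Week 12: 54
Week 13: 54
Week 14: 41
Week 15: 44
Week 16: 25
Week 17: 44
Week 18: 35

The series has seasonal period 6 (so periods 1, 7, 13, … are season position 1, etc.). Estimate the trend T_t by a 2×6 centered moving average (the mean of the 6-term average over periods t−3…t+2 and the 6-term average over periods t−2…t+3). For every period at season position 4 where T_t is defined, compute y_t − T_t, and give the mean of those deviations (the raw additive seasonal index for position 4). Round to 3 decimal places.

Season position 4 occurs at t = 4, 10 (where T_t is defined).
t=4: T_4 = 76.91667; y_4 − T_4 = 63 − 76.91667 = -13.91667
t=10: T_10 = 57.91667; y_10 − T_10 = 44 − 57.91667 = -13.91667
Mean deviation: (-13.91667 + -13.91667) / 2 = -13.917

-13.917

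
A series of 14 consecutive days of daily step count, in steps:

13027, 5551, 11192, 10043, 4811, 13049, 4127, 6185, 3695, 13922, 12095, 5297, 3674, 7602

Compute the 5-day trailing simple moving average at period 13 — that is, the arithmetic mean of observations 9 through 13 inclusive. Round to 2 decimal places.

Sum of periods 9–13: 3695 + 13922 + 12095 + 5297 + 3674 = 38683
Divide by 5: 38683 / 5 = 7736.60

7736.60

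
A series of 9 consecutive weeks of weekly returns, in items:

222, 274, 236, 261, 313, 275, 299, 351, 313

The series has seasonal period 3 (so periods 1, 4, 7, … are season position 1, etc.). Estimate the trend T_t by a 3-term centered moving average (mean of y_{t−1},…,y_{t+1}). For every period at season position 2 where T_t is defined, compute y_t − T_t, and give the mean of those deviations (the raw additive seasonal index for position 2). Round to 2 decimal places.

Season position 2 occurs at t = 2, 5, 8 (where T_t is defined).
t=2: T_2 = 244.0000; y_2 − T_2 = 274 − 244.0000 = 30.0000
t=5: T_5 = 283.0000; y_5 − T_5 = 313 − 283.0000 = 30.0000
t=8: T_8 = 321.0000; y_8 − T_8 = 351 − 321.0000 = 30.0000
Mean deviation: (30.0000 + 30.0000 + 30.0000) / 3 = 30.00

30.00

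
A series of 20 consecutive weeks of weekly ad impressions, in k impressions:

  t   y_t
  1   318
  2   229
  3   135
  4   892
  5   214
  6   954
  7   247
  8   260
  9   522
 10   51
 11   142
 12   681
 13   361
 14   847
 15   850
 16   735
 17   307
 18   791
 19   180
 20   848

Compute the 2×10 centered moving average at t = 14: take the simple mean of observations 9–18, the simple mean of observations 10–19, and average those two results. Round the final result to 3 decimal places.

511.600

Sum over 9–18: 522 + 51 + 142 + 681 + 361 + 847 + 850 + 735 + 307 + 791 = 5287
Sum over 10–19: 51 + 142 + 681 + 361 + 847 + 850 + 735 + 307 + 791 + 180 = 4945
CMA at t=14 = (5287 + 4945) / (2·10) = 10232 / 20 = 511.600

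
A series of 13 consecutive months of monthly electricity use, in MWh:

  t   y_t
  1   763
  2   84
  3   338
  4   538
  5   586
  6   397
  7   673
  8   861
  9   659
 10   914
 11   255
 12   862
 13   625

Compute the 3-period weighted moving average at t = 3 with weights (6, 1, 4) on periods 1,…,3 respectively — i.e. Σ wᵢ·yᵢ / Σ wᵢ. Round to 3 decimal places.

Weighted sum: 6·763 + 1·84 + 4·338 = 4578 + 84 + 1352 = 6014
Weight total: 6 + 1 + 4 = 11
WMA = 6014 / 11 = 546.727

546.727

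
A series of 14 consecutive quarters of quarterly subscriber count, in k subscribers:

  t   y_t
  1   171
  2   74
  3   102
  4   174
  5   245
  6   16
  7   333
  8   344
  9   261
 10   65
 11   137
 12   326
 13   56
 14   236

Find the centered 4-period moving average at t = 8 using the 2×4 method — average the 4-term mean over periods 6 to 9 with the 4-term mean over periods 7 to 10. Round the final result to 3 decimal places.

Sum over 6–9: 16 + 333 + 344 + 261 = 954
Sum over 7–10: 333 + 344 + 261 + 65 = 1003
CMA at t=8 = (954 + 1003) / (2·4) = 1957 / 8 = 244.625

244.625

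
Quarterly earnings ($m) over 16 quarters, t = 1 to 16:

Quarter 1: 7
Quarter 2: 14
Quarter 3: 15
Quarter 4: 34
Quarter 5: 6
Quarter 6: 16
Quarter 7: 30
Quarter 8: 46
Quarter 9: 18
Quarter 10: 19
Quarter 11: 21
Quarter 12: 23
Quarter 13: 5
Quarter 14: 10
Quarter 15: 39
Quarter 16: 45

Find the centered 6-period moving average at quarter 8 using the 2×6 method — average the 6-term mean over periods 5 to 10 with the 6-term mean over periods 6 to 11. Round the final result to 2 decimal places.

Sum over 5–10: 6 + 16 + 30 + 46 + 18 + 19 = 135
Sum over 6–11: 16 + 30 + 46 + 18 + 19 + 21 = 150
CMA at t=8 = (135 + 150) / (2·6) = 285 / 12 = 23.75

23.75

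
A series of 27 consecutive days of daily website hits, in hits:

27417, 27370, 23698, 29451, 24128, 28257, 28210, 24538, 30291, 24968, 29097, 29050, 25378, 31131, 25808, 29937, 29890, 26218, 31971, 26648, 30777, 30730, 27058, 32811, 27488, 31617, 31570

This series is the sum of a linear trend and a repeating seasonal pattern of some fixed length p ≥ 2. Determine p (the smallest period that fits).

5

First differences y_{t+1} − y_t: -47, -3672, 5753, -5323, 4129, -47, -3672, 5753, -5323, 4129, -47, -3672, …
The difference pattern repeats every 5 terms and not for any smaller step, so p = 5.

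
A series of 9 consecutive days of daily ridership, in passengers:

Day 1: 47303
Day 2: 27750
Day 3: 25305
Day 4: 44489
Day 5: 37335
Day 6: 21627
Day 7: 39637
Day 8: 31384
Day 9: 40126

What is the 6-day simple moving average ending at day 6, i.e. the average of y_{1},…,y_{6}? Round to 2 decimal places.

Sum of periods 1–6: 47303 + 27750 + 25305 + 44489 + 37335 + 21627 = 203809
Divide by 6: 203809 / 6 = 33968.17

33968.17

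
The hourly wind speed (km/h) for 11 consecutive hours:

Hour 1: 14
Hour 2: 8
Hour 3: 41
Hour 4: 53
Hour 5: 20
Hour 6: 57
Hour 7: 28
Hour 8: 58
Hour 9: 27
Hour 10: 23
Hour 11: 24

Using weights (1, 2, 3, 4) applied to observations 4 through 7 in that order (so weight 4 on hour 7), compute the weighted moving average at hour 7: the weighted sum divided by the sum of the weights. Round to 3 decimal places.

37.600

Weighted sum: 1·53 + 2·20 + 3·57 + 4·28 = 53 + 40 + 171 + 112 = 376
Weight total: 1 + 2 + 3 + 4 = 10
WMA = 376 / 10 = 37.600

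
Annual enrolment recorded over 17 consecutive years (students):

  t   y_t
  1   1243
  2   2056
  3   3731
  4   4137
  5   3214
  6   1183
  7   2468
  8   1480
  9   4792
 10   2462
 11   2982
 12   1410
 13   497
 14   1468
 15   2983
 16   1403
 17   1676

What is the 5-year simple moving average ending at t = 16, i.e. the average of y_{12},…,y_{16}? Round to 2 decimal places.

1552.20

Sum of periods 12–16: 1410 + 497 + 1468 + 2983 + 1403 = 7761
Divide by 5: 7761 / 5 = 1552.20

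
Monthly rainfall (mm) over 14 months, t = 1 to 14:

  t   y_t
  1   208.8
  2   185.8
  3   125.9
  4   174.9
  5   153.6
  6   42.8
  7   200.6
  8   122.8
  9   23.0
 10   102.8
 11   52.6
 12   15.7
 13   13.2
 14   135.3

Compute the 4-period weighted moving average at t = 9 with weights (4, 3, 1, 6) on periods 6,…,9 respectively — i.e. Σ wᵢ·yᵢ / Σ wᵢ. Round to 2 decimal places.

Weighted sum: 4·42.8 + 3·200.6 + 1·122.8 + 6·23.0 = 171.2 + 601.8 + 122.8 + 138.0 = 1033.8
Weight total: 4 + 3 + 1 + 6 = 14
WMA = 1033.8 / 14 = 73.84

73.84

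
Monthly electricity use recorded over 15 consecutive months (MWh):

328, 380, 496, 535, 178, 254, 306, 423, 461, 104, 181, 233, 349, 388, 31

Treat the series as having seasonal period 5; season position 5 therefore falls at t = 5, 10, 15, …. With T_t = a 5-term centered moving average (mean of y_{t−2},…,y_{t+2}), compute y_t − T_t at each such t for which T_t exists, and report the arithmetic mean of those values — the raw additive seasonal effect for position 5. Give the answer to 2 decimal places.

-176.10

Season position 5 occurs at t = 5, 10 (where T_t is defined).
t=5: T_5 = 353.8000; y_5 − T_5 = 178 − 353.8000 = -175.8000
t=10: T_10 = 280.4000; y_10 − T_10 = 104 − 280.4000 = -176.4000
Mean deviation: (-175.8000 + -176.4000) / 2 = -176.10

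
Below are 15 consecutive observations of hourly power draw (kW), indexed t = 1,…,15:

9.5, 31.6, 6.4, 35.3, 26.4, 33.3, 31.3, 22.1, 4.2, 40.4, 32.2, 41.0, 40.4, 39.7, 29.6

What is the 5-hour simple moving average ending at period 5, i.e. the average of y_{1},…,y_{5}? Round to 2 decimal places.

21.84

Sum of periods 1–5: 9.5 + 31.6 + 6.4 + 35.3 + 26.4 = 109.2
Divide by 5: 109.2 / 5 = 21.84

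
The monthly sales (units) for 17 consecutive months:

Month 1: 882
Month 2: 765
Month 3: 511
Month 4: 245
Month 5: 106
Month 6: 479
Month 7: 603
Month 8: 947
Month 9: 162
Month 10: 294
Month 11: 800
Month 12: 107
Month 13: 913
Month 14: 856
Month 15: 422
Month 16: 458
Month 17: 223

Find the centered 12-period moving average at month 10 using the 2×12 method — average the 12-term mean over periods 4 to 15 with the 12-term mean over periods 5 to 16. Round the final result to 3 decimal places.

503.375

Sum over 4–15: 245 + 106 + 479 + 603 + 947 + 162 + 294 + 800 + 107 + 913 + 856 + 422 = 5934
Sum over 5–16: 106 + 479 + 603 + 947 + 162 + 294 + 800 + 107 + 913 + 856 + 422 + 458 = 6147
CMA at t=10 = (5934 + 6147) / (2·12) = 12081 / 24 = 503.375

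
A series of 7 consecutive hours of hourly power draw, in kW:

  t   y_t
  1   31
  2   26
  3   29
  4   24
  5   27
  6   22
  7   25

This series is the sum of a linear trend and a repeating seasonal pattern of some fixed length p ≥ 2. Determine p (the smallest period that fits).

First differences y_{t+1} − y_t: -5, 3, -5, 3, -5, 3, …
The difference pattern repeats every 2 terms and not for any smaller step, so p = 2.

2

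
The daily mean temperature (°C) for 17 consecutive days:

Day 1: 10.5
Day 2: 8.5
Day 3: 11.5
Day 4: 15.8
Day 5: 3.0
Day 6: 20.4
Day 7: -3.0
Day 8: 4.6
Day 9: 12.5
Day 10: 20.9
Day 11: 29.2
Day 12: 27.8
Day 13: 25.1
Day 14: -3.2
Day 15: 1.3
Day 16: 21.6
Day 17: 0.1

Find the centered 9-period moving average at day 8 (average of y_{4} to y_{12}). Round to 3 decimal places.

Sum of periods 4–12: 15.8 + 3.0 + 20.4 + (-3.0) + 4.6 + 12.5 + 20.9 + 29.2 + 27.8 = 131.2
Divide by 9: 131.2 / 9 = 14.578

14.578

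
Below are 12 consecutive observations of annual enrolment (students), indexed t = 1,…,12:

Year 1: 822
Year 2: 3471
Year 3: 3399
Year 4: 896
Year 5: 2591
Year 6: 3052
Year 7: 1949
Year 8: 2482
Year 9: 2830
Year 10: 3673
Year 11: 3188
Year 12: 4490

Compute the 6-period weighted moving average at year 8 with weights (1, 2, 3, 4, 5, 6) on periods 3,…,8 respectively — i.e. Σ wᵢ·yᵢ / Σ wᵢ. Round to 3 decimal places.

2371.857

Weighted sum: 1·3399 + 2·896 + 3·2591 + 4·3052 + 5·1949 + 6·2482 = 3399 + 1792 + 7773 + 12208 + 9745 + 14892 = 49809
Weight total: 1 + 2 + 3 + 4 + 5 + 6 = 21
WMA = 49809 / 21 = 2371.857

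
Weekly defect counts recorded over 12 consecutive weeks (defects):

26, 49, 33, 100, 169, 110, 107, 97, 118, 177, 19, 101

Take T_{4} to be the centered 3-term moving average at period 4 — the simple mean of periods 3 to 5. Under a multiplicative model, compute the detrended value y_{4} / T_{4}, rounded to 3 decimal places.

0.993

Trend T_4 = (33 + 100 + 169) / 3 = 302/3 = 100.66667
Ratio to trend: 100 / 100.66667 = 0.993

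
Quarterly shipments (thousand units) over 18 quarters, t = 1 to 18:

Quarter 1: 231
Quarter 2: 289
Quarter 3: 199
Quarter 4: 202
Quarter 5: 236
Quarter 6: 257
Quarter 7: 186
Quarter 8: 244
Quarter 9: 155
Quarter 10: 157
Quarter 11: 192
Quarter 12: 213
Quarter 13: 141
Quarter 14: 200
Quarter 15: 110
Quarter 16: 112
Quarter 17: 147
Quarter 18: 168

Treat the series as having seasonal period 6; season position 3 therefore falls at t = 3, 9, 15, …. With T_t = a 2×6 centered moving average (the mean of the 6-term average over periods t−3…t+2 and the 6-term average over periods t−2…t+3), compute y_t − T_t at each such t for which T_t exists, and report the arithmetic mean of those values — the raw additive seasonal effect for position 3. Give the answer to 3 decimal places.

-39.958

Season position 3 occurs at t = 9, 15 (where T_t is defined).
t=9: T_9 = 194.83333; y_9 − T_9 = 155 − 194.83333 = -39.83333
t=15: T_15 = 150.08333; y_15 − T_15 = 110 − 150.08333 = -40.08333
Mean deviation: (-39.83333 + -40.08333) / 2 = -39.958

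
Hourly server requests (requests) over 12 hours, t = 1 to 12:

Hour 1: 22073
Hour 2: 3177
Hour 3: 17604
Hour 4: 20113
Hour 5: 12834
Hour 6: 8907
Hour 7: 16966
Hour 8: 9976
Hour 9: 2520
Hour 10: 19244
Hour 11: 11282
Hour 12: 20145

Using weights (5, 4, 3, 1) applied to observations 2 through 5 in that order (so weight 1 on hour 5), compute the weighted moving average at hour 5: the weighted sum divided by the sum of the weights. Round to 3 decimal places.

12267.231

Weighted sum: 5·3177 + 4·17604 + 3·20113 + 1·12834 = 15885 + 70416 + 60339 + 12834 = 159474
Weight total: 5 + 4 + 3 + 1 = 13
WMA = 159474 / 13 = 12267.231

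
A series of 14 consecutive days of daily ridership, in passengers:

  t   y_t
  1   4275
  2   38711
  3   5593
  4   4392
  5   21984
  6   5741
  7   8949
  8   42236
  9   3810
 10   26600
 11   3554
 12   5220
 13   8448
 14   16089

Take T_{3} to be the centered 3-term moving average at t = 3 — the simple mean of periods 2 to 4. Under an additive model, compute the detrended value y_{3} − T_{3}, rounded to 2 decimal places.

-10639.00

Trend T_3 = (38711 + 5593 + 4392) / 3 = 48696/3 = 16232.0000
Detrended value: 5593 − 16232.0000 = -10639.00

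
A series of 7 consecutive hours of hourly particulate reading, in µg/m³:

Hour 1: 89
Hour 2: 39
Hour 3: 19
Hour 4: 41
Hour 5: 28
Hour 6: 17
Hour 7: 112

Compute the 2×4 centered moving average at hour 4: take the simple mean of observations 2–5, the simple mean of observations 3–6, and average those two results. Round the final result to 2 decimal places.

29.00

Sum over 2–5: 39 + 19 + 41 + 28 = 127
Sum over 3–6: 19 + 41 + 28 + 17 = 105
CMA at t=4 = (127 + 105) / (2·4) = 232 / 8 = 29.00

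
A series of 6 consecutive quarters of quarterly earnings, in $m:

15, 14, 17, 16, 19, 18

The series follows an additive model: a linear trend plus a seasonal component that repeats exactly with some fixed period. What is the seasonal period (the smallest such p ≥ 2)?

First differences y_{t+1} − y_t: -1, 3, -1, 3, -1, …
The difference pattern repeats every 2 terms and not for any smaller step, so p = 2.

2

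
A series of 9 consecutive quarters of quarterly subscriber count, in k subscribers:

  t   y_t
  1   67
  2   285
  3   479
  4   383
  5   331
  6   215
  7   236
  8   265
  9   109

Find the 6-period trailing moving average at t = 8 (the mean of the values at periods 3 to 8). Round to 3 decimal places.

318.167

Sum of periods 3–8: 479 + 383 + 331 + 215 + 236 + 265 = 1909
Divide by 6: 1909 / 6 = 318.167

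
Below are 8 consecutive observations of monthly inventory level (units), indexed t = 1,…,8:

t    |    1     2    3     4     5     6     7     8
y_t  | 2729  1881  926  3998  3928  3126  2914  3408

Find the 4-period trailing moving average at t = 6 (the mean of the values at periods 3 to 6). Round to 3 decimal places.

Sum of periods 3–6: 926 + 3998 + 3928 + 3126 = 11978
Divide by 4: 11978 / 4 = 2994.500

2994.500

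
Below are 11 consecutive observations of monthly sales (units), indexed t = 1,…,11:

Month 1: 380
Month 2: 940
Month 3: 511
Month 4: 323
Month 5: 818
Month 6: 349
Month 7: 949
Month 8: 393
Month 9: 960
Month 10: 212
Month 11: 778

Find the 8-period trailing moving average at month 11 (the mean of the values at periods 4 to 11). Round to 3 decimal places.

597.750

Sum of periods 4–11: 323 + 818 + 349 + 949 + 393 + 960 + 212 + 778 = 4782
Divide by 8: 4782 / 8 = 597.750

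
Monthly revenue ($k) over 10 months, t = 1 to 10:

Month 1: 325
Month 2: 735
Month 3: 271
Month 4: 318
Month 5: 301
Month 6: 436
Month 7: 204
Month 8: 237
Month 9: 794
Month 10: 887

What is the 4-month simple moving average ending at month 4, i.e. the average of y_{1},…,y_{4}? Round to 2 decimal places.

Sum of periods 1–4: 325 + 735 + 271 + 318 = 1649
Divide by 4: 1649 / 4 = 412.25

412.25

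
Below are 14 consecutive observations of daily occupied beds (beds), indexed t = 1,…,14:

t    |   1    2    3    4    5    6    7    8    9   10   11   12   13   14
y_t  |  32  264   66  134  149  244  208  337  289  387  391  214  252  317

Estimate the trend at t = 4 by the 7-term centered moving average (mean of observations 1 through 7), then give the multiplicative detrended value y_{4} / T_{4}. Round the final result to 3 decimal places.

0.855

Trend T_4 = (32 + 264 + 66 + 134 + 149 + 244 + 208) / 7 = 1097/7 = 156.71429
Ratio to trend: 134 / 156.71429 = 0.855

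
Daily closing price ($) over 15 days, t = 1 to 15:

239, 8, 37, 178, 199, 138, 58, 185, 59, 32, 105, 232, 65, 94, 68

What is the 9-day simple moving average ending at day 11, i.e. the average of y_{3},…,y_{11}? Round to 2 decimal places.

Sum of periods 3–11: 37 + 178 + 199 + 138 + 58 + 185 + 59 + 32 + 105 = 991
Divide by 9: 991 / 9 = 110.11

110.11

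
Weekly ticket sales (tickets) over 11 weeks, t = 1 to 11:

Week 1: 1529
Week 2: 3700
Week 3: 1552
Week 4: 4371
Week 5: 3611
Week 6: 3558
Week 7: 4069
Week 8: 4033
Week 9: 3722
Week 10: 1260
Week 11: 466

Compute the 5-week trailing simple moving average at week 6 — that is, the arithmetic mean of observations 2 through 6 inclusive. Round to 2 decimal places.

Sum of periods 2–6: 3700 + 1552 + 4371 + 3611 + 3558 = 16792
Divide by 5: 16792 / 5 = 3358.40

3358.40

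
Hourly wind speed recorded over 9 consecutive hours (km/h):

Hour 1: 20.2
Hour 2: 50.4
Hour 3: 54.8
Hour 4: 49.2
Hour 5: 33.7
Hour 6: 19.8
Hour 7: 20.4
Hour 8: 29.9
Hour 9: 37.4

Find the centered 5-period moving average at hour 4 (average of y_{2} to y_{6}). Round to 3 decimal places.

41.580

Sum of periods 2–6: 50.4 + 54.8 + 49.2 + 33.7 + 19.8 = 207.9
Divide by 5: 207.9 / 5 = 41.580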